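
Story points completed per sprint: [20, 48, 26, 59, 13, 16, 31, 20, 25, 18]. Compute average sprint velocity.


Formula: Avg velocity = Total points / Number of sprints
Points: [20, 48, 26, 59, 13, 16, 31, 20, 25, 18]
Sum = 20 + 48 + 26 + 59 + 13 + 16 + 31 + 20 + 25 + 18 = 276
Avg velocity = 276 / 10 = 27.6 points/sprint

27.6 points/sprint


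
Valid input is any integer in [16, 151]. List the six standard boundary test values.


Range: [16, 151]
Boundaries: just below min, min, min+1, max-1, max, just above max
Values: [15, 16, 17, 150, 151, 152]

[15, 16, 17, 150, 151, 152]


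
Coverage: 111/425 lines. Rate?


Coverage = covered / total * 100
Coverage = 111 / 425 * 100
Coverage = 26.12%

26.12%


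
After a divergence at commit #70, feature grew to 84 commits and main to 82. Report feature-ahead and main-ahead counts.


Common ancestor: commit #70
feature commits after divergence: 84 - 70 = 14
main commits after divergence: 82 - 70 = 12
feature is 14 commits ahead of main
main is 12 commits ahead of feature

feature ahead: 14, main ahead: 12


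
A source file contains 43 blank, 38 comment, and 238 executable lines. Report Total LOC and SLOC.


Total LOC = blank + comment + code
Total LOC = 43 + 38 + 238 = 319
SLOC (source only) = code = 238

Total LOC: 319, SLOC: 238


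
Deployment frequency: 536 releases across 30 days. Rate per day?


Formula: deployments per day = releases / days
= 536 / 30
= 17.867 deploys/day
(equivalently, 125.07 deploys/week)

17.867 deploys/day


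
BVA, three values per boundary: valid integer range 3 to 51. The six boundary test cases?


Range: [3, 51]
Boundaries: just below min, min, min+1, max-1, max, just above max
Values: [2, 3, 4, 50, 51, 52]

[2, 3, 4, 50, 51, 52]


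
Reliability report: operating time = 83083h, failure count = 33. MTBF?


Formula: MTBF = Total operating time / Number of failures
MTBF = 83083 / 33
MTBF = 2517.67 hours

2517.67 hours


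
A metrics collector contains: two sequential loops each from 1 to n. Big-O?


Reasoning: sequential dominates: O(n) + O(n) = O(n)
Complexity: O(n)

O(n)


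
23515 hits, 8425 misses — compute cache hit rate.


Formula: hit rate = hits / (hits + misses) * 100
hit rate = 23515 / (23515 + 8425) * 100
hit rate = 23515 / 31940 * 100
hit rate = 73.62%

73.62%


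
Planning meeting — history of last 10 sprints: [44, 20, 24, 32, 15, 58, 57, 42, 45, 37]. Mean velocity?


Formula: Avg velocity = Total points / Number of sprints
Points: [44, 20, 24, 32, 15, 58, 57, 42, 45, 37]
Sum = 44 + 20 + 24 + 32 + 15 + 58 + 57 + 42 + 45 + 37 = 374
Avg velocity = 374 / 10 = 37.4 points/sprint

37.4 points/sprint


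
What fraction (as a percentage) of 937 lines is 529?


Coverage = covered / total * 100
Coverage = 529 / 937 * 100
Coverage = 56.46%

56.46%


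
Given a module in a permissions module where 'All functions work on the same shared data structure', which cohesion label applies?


Reasoning: Functions share data
Type: Communicational cohesion

Communicational cohesion


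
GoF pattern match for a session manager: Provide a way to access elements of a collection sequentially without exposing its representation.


This matches the Iterator pattern

Iterator


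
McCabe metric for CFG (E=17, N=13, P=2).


Formula: V(G) = E - N + 2P
V(G) = 17 - 13 + 2*2
V(G) = 4 + 4
V(G) = 8

8


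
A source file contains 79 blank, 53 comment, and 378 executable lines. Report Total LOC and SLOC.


Total LOC = blank + comment + code
Total LOC = 79 + 53 + 378 = 510
SLOC (source only) = code = 378

Total LOC: 510, SLOC: 378


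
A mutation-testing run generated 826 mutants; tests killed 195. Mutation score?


Mutation score = killed / total * 100
Mutation score = 195 / 826 * 100
Mutation score = 23.61%

23.61%


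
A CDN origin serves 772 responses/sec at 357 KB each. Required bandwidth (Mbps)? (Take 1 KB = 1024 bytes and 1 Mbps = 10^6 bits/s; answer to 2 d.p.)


Formula: Mbps = payload_bytes * RPS * 8 / 1e6
Payload per request = 357 KB = 357 * 1024 = 365568 bytes
Total bytes/sec = 365568 * 772 = 282218496
Total bits/sec = 282218496 * 8 = 2257747968
Mbps = 2257747968 / 1e6 = 2257.75

2257.75 Mbps


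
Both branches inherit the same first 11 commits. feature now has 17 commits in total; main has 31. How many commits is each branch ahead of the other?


Common ancestor: commit #11
feature commits after divergence: 17 - 11 = 6
main commits after divergence: 31 - 11 = 20
feature is 6 commits ahead of main
main is 20 commits ahead of feature

feature ahead: 6, main ahead: 20


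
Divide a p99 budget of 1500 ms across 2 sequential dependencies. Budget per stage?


Formula: per_stage = total_budget / stages
per_stage = 1500 / 2
per_stage = 750.0 ms

750.0 ms


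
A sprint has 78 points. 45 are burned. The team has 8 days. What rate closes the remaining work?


Formula: Required rate = Remaining points / Days left
Remaining = 78 - 45 = 33 points
Required rate = 33 / 8 = 4.13 points/day

4.13 points/day


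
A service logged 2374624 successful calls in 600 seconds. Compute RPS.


Formula: throughput = requests / seconds
throughput = 2374624 / 600
throughput = 3957.71 requests/second

3957.71 requests/second


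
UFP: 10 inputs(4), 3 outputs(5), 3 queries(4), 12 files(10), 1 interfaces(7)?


UFP = EI*4 + EO*5 + EQ*4 + ILF*10 + EIF*7
UFP = 10*4 + 3*5 + 3*4 + 12*10 + 1*7
UFP = 40 + 15 + 12 + 120 + 7
UFP = 194

194


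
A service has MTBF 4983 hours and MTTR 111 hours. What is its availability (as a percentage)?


Availability = MTBF / (MTBF + MTTR)
Availability = 4983 / (4983 + 111)
Availability = 4983 / 5094
Availability = 97.821%

97.821%


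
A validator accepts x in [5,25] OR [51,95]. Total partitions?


Valid ranges: [5,25] and [51,95]
Class 1: x < 5 — invalid
Class 2: 5 ≤ x ≤ 25 — valid
Class 3: 25 < x < 51 — invalid (gap between ranges)
Class 4: 51 ≤ x ≤ 95 — valid
Class 5: x > 95 — invalid
Total equivalence classes: 5

5 equivalence classes


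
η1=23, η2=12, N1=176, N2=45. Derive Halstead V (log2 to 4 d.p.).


Formula: V = N * log2(η), where N = N1 + N2 and η = η1 + η2
η = 23 + 12 = 35
N = 176 + 45 = 221
log2(35) ≈ 5.1293
V = 221 * 5.1293 = 1133.58

1133.58


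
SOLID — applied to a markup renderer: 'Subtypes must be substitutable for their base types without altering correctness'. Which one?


This describes the Liskov Substitution Principle (LSP)

Liskov Substitution Principle (LSP)


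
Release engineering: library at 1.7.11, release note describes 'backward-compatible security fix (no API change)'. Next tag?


Current: 1.7.11
Change category: 'backward-compatible security fix (no API change)' → patch bump
SemVer rule: patch bump → increment PATCH (MAJOR and MINOR unchanged)
New: 1.7.12

1.7.12


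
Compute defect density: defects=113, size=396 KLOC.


Defect density = defects / KLOC
Defect density = 113 / 396
Defect density = 0.285 defects/KLOC

0.285 defects/KLOC


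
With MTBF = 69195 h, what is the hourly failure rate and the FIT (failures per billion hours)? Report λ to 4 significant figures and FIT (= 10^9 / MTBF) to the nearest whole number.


Formula: λ = 1 / MTBF; FIT = λ × 1e9 = 1e9 / MTBF
λ = 1 / 69195 ≈ 1.445e-05 failures/hour
FIT = 1e9 / 69195 ≈ 14452 failures per 1e9 hours (nearest whole number)

λ = 1.445e-05 /h, FIT = 14452


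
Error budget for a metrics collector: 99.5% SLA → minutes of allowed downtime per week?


Formula: allowed downtime = period * (100 - SLA) / 100
Period (week) = 10080 minutes
Unavailability fraction = (100 - 99.5) / 100
Allowed downtime = 10080 * (100 - 99.5) / 100
Allowed downtime = 50.4 minutes

50.4 minutes


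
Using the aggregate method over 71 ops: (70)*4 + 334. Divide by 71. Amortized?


Formula: Amortized cost = Total cost / Operations
Total cost = (70 * 4) + (1 * 334)
Total cost = 280 + 334 = 614
Amortized = 614 / 71 = 8.6479

8.6479


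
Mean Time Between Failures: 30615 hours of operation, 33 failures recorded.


Formula: MTBF = Total operating time / Number of failures
MTBF = 30615 / 33
MTBF = 927.73 hours

927.73 hours


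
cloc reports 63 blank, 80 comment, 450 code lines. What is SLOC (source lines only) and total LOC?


Total LOC = blank + comment + code
Total LOC = 63 + 80 + 450 = 593
SLOC (source only) = code = 450

Total LOC: 593, SLOC: 450


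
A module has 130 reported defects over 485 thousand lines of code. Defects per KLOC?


Defect density = defects / KLOC
Defect density = 130 / 485
Defect density = 0.268 defects/KLOC

0.268 defects/KLOC


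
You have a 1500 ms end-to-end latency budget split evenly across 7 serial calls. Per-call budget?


Formula: per_stage = total_budget / stages
per_stage = 1500 / 7
per_stage = 214.29 ms

214.29 ms


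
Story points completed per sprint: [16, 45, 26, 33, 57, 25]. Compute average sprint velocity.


Formula: Avg velocity = Total points / Number of sprints
Points: [16, 45, 26, 33, 57, 25]
Sum = 16 + 45 + 26 + 33 + 57 + 25 = 202
Avg velocity = 202 / 6 = 33.67 points/sprint

33.67 points/sprint


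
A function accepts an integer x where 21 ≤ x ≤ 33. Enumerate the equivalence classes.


Valid range: [21, 33]
Class 1: x < 21 — invalid
Class 2: 21 ≤ x ≤ 33 — valid
Class 3: x > 33 — invalid
Total equivalence classes: 3

3 equivalence classes


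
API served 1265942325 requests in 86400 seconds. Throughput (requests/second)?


Formula: throughput = requests / seconds
throughput = 1265942325 / 86400
throughput = 14652.11 requests/second

14652.11 requests/second


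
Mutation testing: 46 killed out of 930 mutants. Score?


Mutation score = killed / total * 100
Mutation score = 46 / 930 * 100
Mutation score = 4.95%

4.95%


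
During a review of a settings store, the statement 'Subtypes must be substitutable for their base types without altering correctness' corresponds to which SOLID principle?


This describes the Liskov Substitution Principle (LSP)

Liskov Substitution Principle (LSP)


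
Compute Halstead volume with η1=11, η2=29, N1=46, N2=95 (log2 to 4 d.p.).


Formula: V = N * log2(η), where N = N1 + N2 and η = η1 + η2
η = 11 + 29 = 40
N = 46 + 95 = 141
log2(40) ≈ 5.3219
V = 141 * 5.3219 = 750.39

750.39


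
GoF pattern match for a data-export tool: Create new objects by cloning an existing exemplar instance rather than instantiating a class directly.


This matches the Prototype pattern

Prototype


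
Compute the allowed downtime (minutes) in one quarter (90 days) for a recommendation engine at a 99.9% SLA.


Formula: allowed downtime = period * (100 - SLA) / 100
Period (quarter (90 days)) = 129600 minutes
Unavailability fraction = (100 - 99.9) / 100
Allowed downtime = 129600 * (100 - 99.9) / 100
Allowed downtime = 129.6 minutes

129.6 minutes


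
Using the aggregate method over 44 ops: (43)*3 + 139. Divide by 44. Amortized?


Formula: Amortized cost = Total cost / Operations
Total cost = (43 * 3) + (1 * 139)
Total cost = 129 + 139 = 268
Amortized = 268 / 44 = 6.0909

6.0909


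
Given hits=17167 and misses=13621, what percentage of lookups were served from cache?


Formula: hit rate = hits / (hits + misses) * 100
hit rate = 17167 / (17167 + 13621) * 100
hit rate = 17167 / 30788 * 100
hit rate = 55.76%

55.76%


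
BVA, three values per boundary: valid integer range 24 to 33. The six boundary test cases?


Range: [24, 33]
Boundaries: just below min, min, min+1, max-1, max, just above max
Values: [23, 24, 25, 32, 33, 34]

[23, 24, 25, 32, 33, 34]


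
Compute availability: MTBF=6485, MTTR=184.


Availability = MTBF / (MTBF + MTTR)
Availability = 6485 / (6485 + 184)
Availability = 6485 / 6669
Availability = 97.241%

97.241%


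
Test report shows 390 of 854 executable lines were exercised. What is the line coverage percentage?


Coverage = covered / total * 100
Coverage = 390 / 854 * 100
Coverage = 45.67%

45.67%


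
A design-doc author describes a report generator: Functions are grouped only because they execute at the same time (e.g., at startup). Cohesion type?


Reasoning: Related by timing only
Type: Temporal cohesion

Temporal cohesion


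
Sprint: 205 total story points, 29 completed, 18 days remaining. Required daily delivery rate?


Formula: Required rate = Remaining points / Days left
Remaining = 205 - 29 = 176 points
Required rate = 176 / 18 = 9.78 points/day

9.78 points/day


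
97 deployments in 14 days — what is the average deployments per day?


Formula: deployments per day = releases / days
= 97 / 14
= 6.929 deploys/day
(equivalently, 48.5 deploys/week)

6.929 deploys/day


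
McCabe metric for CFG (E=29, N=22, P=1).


Formula: V(G) = E - N + 2P
V(G) = 29 - 22 + 2*1
V(G) = 7 + 2
V(G) = 9

9


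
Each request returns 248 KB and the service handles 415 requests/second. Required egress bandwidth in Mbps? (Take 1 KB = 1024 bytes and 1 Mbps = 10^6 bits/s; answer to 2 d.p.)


Formula: Mbps = payload_bytes * RPS * 8 / 1e6
Payload per request = 248 KB = 248 * 1024 = 253952 bytes
Total bytes/sec = 253952 * 415 = 105390080
Total bits/sec = 105390080 * 8 = 843120640
Mbps = 843120640 / 1e6 = 843.12

843.12 Mbps


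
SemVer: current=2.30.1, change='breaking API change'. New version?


Current: 2.30.1
Change category: 'breaking API change' → major bump
SemVer rule: major bump → increment MAJOR, reset MINOR and PATCH to 0
New: 3.0.0

3.0.0


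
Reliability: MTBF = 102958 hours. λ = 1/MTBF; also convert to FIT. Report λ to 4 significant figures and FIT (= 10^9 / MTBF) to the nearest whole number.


Formula: λ = 1 / MTBF; FIT = λ × 1e9 = 1e9 / MTBF
λ = 1 / 102958 ≈ 9.713e-06 failures/hour
FIT = 1e9 / 102958 ≈ 9713 failures per 1e9 hours (nearest whole number)

λ = 9.713e-06 /h, FIT = 9713


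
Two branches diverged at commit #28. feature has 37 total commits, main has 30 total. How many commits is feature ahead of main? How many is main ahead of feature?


Common ancestor: commit #28
feature commits after divergence: 37 - 28 = 9
main commits after divergence: 30 - 28 = 2
feature is 9 commits ahead of main
main is 2 commits ahead of feature

feature ahead: 9, main ahead: 2


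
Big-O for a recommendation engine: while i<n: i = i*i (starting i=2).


Reasoning: squaring drives double-exponential growth; iterations ~ log log n
Complexity: O(log log n)

O(log log n)


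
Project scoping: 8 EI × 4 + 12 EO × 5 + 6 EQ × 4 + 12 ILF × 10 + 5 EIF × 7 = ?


UFP = EI*4 + EO*5 + EQ*4 + ILF*10 + EIF*7
UFP = 8*4 + 12*5 + 6*4 + 12*10 + 5*7
UFP = 32 + 60 + 24 + 120 + 35
UFP = 271

271


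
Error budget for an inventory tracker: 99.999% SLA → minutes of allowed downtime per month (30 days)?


Formula: allowed downtime = period * (100 - SLA) / 100
Period (month (30 days)) = 43200 minutes
Unavailability fraction = (100 - 99.999) / 100
Allowed downtime = 43200 * (100 - 99.999) / 100
Allowed downtime = 0.432 minutes

0.432 minutes


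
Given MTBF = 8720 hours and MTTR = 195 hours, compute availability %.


Availability = MTBF / (MTBF + MTTR)
Availability = 8720 / (8720 + 195)
Availability = 8720 / 8915
Availability = 97.8127%

97.8127%


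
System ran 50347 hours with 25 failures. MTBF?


Formula: MTBF = Total operating time / Number of failures
MTBF = 50347 / 25
MTBF = 2013.88 hours

2013.88 hours


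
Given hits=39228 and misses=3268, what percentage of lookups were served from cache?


Formula: hit rate = hits / (hits + misses) * 100
hit rate = 39228 / (39228 + 3268) * 100
hit rate = 39228 / 42496 * 100
hit rate = 92.31%

92.31%


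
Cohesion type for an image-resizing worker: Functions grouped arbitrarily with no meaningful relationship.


Reasoning: Worst: random grouping
Type: Coincidental cohesion

Coincidental cohesion


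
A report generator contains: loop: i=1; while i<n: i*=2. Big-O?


Reasoning: i doubles each step so iterations are log2(n)
Complexity: O(log n)

O(log n)


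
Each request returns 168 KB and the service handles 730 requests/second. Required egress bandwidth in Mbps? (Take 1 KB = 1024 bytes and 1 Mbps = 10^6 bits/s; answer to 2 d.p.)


Formula: Mbps = payload_bytes * RPS * 8 / 1e6
Payload per request = 168 KB = 168 * 1024 = 172032 bytes
Total bytes/sec = 172032 * 730 = 125583360
Total bits/sec = 125583360 * 8 = 1004666880
Mbps = 1004666880 / 1e6 = 1004.67

1004.67 Mbps


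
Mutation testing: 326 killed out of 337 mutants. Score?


Mutation score = killed / total * 100
Mutation score = 326 / 337 * 100
Mutation score = 96.74%

96.74%


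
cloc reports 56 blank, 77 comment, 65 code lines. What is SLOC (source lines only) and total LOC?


Total LOC = blank + comment + code
Total LOC = 56 + 77 + 65 = 198
SLOC (source only) = code = 65

Total LOC: 198, SLOC: 65


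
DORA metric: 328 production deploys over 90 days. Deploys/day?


Formula: deployments per day = releases / days
= 328 / 90
= 3.644 deploys/day
(equivalently, 25.51 deploys/week)

3.644 deploys/day


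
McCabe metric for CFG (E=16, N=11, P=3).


Formula: V(G) = E - N + 2P
V(G) = 16 - 11 + 2*3
V(G) = 5 + 6
V(G) = 11

11


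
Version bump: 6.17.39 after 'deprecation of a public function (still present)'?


Current: 6.17.39
Change category: 'deprecation of a public function (still present)' → minor bump
SemVer rule: minor bump → increment MINOR, reset PATCH to 0 (MAJOR unchanged)
New: 6.18.0

6.18.0


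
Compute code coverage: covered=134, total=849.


Coverage = covered / total * 100
Coverage = 134 / 849 * 100
Coverage = 15.78%

15.78%


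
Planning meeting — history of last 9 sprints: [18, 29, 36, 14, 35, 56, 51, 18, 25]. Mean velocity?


Formula: Avg velocity = Total points / Number of sprints
Points: [18, 29, 36, 14, 35, 56, 51, 18, 25]
Sum = 18 + 29 + 36 + 14 + 35 + 56 + 51 + 18 + 25 = 282
Avg velocity = 282 / 9 = 31.33 points/sprint

31.33 points/sprint


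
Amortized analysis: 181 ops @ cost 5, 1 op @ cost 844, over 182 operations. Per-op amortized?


Formula: Amortized cost = Total cost / Operations
Total cost = (181 * 5) + (1 * 844)
Total cost = 905 + 844 = 1749
Amortized = 1749 / 182 = 9.6099

9.6099


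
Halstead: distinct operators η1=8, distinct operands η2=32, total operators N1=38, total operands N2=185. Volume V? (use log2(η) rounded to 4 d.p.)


Formula: V = N * log2(η), where N = N1 + N2 and η = η1 + η2
η = 8 + 32 = 40
N = 38 + 185 = 223
log2(40) ≈ 5.3219
V = 223 * 5.3219 = 1186.78

1186.78


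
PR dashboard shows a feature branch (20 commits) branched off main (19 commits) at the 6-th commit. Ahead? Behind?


Common ancestor: commit #6
feature commits after divergence: 20 - 6 = 14
main commits after divergence: 19 - 6 = 13
feature is 14 commits ahead of main
main is 13 commits ahead of feature

feature ahead: 14, main ahead: 13


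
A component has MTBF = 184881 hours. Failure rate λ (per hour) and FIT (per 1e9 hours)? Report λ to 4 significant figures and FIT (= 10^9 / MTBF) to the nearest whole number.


Formula: λ = 1 / MTBF; FIT = λ × 1e9 = 1e9 / MTBF
λ = 1 / 184881 ≈ 5.409e-06 failures/hour
FIT = 1e9 / 184881 ≈ 5409 failures per 1e9 hours (nearest whole number)

λ = 5.409e-06 /h, FIT = 5409


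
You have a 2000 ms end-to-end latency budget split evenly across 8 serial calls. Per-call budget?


Formula: per_stage = total_budget / stages
per_stage = 2000 / 8
per_stage = 250.0 ms

250.0 ms


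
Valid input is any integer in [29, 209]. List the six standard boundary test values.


Range: [29, 209]
Boundaries: just below min, min, min+1, max-1, max, just above max
Values: [28, 29, 30, 208, 209, 210]

[28, 29, 30, 208, 209, 210]


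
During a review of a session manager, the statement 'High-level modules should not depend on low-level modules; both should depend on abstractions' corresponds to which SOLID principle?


This describes the Dependency Inversion Principle (DIP)

Dependency Inversion Principle (DIP)


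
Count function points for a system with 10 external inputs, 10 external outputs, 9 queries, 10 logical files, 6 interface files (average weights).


UFP = EI*4 + EO*5 + EQ*4 + ILF*10 + EIF*7
UFP = 10*4 + 10*5 + 9*4 + 10*10 + 6*7
UFP = 40 + 50 + 36 + 100 + 42
UFP = 268

268


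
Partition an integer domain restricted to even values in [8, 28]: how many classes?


Constraint: even integers in [8, 28]
Class 1: x < 8 — out-of-range invalid
Class 2: x in [8,28] but odd — wrong type invalid
Class 3: x in [8,28] and even — valid
Class 4: x > 28 — out-of-range invalid
Total equivalence classes: 4

4 equivalence classes


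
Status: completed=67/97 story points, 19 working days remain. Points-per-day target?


Formula: Required rate = Remaining points / Days left
Remaining = 97 - 67 = 30 points
Required rate = 30 / 19 = 1.58 points/day

1.58 points/day


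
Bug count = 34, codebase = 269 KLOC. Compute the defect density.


Defect density = defects / KLOC
Defect density = 34 / 269
Defect density = 0.126 defects/KLOC

0.126 defects/KLOC


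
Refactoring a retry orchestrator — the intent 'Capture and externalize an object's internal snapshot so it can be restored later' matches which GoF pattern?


This matches the Memento pattern

Memento


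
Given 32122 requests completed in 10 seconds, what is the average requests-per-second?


Formula: throughput = requests / seconds
throughput = 32122 / 10
throughput = 3212.2 requests/second

3212.2 requests/second


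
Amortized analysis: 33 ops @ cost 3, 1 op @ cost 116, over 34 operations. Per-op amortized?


Formula: Amortized cost = Total cost / Operations
Total cost = (33 * 3) + (1 * 116)
Total cost = 99 + 116 = 215
Amortized = 215 / 34 = 6.3235

6.3235


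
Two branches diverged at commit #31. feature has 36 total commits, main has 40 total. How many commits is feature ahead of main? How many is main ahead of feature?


Common ancestor: commit #31
feature commits after divergence: 36 - 31 = 5
main commits after divergence: 40 - 31 = 9
feature is 5 commits ahead of main
main is 9 commits ahead of feature

feature ahead: 5, main ahead: 9


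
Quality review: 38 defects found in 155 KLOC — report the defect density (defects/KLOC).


Defect density = defects / KLOC
Defect density = 38 / 155
Defect density = 0.245 defects/KLOC

0.245 defects/KLOC


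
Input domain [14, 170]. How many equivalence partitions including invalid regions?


Valid range: [14, 170]
Class 1: x < 14 — invalid
Class 2: 14 ≤ x ≤ 170 — valid
Class 3: x > 170 — invalid
Total equivalence classes: 3

3 equivalence classes


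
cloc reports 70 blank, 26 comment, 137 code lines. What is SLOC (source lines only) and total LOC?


Total LOC = blank + comment + code
Total LOC = 70 + 26 + 137 = 233
SLOC (source only) = code = 137

Total LOC: 233, SLOC: 137


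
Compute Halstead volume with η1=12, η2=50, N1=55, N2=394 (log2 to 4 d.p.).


Formula: V = N * log2(η), where N = N1 + N2 and η = η1 + η2
η = 12 + 50 = 62
N = 55 + 394 = 449
log2(62) ≈ 5.9542
V = 449 * 5.9542 = 2673.44

2673.44


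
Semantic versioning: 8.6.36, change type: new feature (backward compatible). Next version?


Current: 8.6.36
Change category: 'new feature (backward compatible)' → minor bump
SemVer rule: minor bump → increment MINOR, reset PATCH to 0 (MAJOR unchanged)
New: 8.7.0

8.7.0


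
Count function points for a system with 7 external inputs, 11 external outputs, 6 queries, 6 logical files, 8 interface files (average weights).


UFP = EI*4 + EO*5 + EQ*4 + ILF*10 + EIF*7
UFP = 7*4 + 11*5 + 6*4 + 6*10 + 8*7
UFP = 28 + 55 + 24 + 60 + 56
UFP = 223

223


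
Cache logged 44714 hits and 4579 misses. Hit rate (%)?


Formula: hit rate = hits / (hits + misses) * 100
hit rate = 44714 / (44714 + 4579) * 100
hit rate = 44714 / 49293 * 100
hit rate = 90.71%

90.71%


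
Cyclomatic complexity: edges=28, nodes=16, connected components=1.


Formula: V(G) = E - N + 2P
V(G) = 28 - 16 + 2*1
V(G) = 12 + 2
V(G) = 14

14


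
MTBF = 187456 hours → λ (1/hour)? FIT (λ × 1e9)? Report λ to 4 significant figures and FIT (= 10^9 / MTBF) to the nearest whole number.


Formula: λ = 1 / MTBF; FIT = λ × 1e9 = 1e9 / MTBF
λ = 1 / 187456 ≈ 5.335e-06 failures/hour
FIT = 1e9 / 187456 ≈ 5335 failures per 1e9 hours (nearest whole number)

λ = 5.335e-06 /h, FIT = 5335


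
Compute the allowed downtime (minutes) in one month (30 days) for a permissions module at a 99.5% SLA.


Formula: allowed downtime = period * (100 - SLA) / 100
Period (month (30 days)) = 43200 minutes
Unavailability fraction = (100 - 99.5) / 100
Allowed downtime = 43200 * (100 - 99.5) / 100
Allowed downtime = 216.0 minutes

216.0 minutes


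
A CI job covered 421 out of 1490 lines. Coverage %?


Coverage = covered / total * 100
Coverage = 421 / 1490 * 100
Coverage = 28.26%

28.26%


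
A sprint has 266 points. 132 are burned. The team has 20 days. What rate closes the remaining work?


Formula: Required rate = Remaining points / Days left
Remaining = 266 - 132 = 134 points
Required rate = 134 / 20 = 6.7 points/day

6.7 points/day


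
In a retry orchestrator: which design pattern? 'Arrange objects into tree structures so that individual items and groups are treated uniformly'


This matches the Composite pattern

Composite


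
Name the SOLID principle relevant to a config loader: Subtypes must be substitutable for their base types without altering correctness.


This describes the Liskov Substitution Principle (LSP)

Liskov Substitution Principle (LSP)


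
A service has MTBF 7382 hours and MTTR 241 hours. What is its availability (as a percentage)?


Availability = MTBF / (MTBF + MTTR)
Availability = 7382 / (7382 + 241)
Availability = 7382 / 7623
Availability = 96.8385%

96.8385%


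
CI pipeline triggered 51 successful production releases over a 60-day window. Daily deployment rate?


Formula: deployments per day = releases / days
= 51 / 60
= 0.85 deploys/day
(equivalently, 5.95 deploys/week)

0.85 deploys/day


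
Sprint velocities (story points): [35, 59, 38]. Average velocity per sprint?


Formula: Avg velocity = Total points / Number of sprints
Points: [35, 59, 38]
Sum = 35 + 59 + 38 = 132
Avg velocity = 132 / 3 = 44.0 points/sprint

44.0 points/sprint


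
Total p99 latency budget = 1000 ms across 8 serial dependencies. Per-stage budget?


Formula: per_stage = total_budget / stages
per_stage = 1000 / 8
per_stage = 125.0 ms

125.0 ms


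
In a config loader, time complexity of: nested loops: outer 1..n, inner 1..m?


Reasoning: product of independent bounds
Complexity: O(n*m)

O(n*m)


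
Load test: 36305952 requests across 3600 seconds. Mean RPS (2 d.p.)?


Formula: throughput = requests / seconds
throughput = 36305952 / 3600
throughput = 10084.99 requests/second

10084.99 requests/second


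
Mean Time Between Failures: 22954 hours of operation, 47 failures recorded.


Formula: MTBF = Total operating time / Number of failures
MTBF = 22954 / 47
MTBF = 488.38 hours

488.38 hours


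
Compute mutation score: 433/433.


Mutation score = killed / total * 100
Mutation score = 433 / 433 * 100
Mutation score = 100.0%

100.0%


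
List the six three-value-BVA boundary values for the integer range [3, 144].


Range: [3, 144]
Boundaries: just below min, min, min+1, max-1, max, just above max
Values: [2, 3, 4, 143, 144, 145]

[2, 3, 4, 143, 144, 145]


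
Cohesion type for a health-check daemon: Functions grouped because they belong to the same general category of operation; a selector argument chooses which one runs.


Reasoning: Grouped by category of activity, not by data or sequence
Type: Logical cohesion

Logical cohesion


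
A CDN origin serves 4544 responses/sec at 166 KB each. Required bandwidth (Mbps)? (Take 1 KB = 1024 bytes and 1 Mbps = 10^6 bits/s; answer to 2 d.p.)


Formula: Mbps = payload_bytes * RPS * 8 / 1e6
Payload per request = 166 KB = 166 * 1024 = 169984 bytes
Total bytes/sec = 169984 * 4544 = 772407296
Total bits/sec = 772407296 * 8 = 6179258368
Mbps = 6179258368 / 1e6 = 6179.26

6179.26 Mbps


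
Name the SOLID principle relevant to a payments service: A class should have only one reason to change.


This describes the Single Responsibility Principle (SRP)

Single Responsibility Principle (SRP)


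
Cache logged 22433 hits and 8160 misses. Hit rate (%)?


Formula: hit rate = hits / (hits + misses) * 100
hit rate = 22433 / (22433 + 8160) * 100
hit rate = 22433 / 30593 * 100
hit rate = 73.33%

73.33%


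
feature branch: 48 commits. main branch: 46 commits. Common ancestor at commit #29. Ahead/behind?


Common ancestor: commit #29
feature commits after divergence: 48 - 29 = 19
main commits after divergence: 46 - 29 = 17
feature is 19 commits ahead of main
main is 17 commits ahead of feature

feature ahead: 19, main ahead: 17


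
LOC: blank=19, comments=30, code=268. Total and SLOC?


Total LOC = blank + comment + code
Total LOC = 19 + 30 + 268 = 317
SLOC (source only) = code = 268

Total LOC: 317, SLOC: 268


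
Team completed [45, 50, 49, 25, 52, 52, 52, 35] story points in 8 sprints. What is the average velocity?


Formula: Avg velocity = Total points / Number of sprints
Points: [45, 50, 49, 25, 52, 52, 52, 35]
Sum = 45 + 50 + 49 + 25 + 52 + 52 + 52 + 35 = 360
Avg velocity = 360 / 8 = 45.0 points/sprint

45.0 points/sprint


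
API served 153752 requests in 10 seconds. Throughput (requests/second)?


Formula: throughput = requests / seconds
throughput = 153752 / 10
throughput = 15375.2 requests/second

15375.2 requests/second


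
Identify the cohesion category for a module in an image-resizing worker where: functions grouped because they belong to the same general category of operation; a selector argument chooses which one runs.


Reasoning: Grouped by category of activity, not by data or sequence
Type: Logical cohesion

Logical cohesion


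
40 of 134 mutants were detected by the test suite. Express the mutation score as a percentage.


Mutation score = killed / total * 100
Mutation score = 40 / 134 * 100
Mutation score = 29.85%

29.85%


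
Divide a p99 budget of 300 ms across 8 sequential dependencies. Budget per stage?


Formula: per_stage = total_budget / stages
per_stage = 300 / 8
per_stage = 37.5 ms

37.5 ms


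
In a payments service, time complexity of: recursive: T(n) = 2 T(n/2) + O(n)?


Reasoning: master theorem case 2 (merge-sort recurrence)
Complexity: O(n log n)

O(n log n)


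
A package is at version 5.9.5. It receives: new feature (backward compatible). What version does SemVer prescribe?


Current: 5.9.5
Change category: 'new feature (backward compatible)' → minor bump
SemVer rule: minor bump → increment MINOR, reset PATCH to 0 (MAJOR unchanged)
New: 5.10.0

5.10.0


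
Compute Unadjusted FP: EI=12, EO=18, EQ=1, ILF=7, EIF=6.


UFP = EI*4 + EO*5 + EQ*4 + ILF*10 + EIF*7
UFP = 12*4 + 18*5 + 1*4 + 7*10 + 6*7
UFP = 48 + 90 + 4 + 70 + 42
UFP = 254

254


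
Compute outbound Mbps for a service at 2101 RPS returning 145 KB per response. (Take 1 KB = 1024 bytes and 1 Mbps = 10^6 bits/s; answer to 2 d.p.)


Formula: Mbps = payload_bytes * RPS * 8 / 1e6
Payload per request = 145 KB = 145 * 1024 = 148480 bytes
Total bytes/sec = 148480 * 2101 = 311956480
Total bits/sec = 311956480 * 8 = 2495651840
Mbps = 2495651840 / 1e6 = 2495.65

2495.65 Mbps


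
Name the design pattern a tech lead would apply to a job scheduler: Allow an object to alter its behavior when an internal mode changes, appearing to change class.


This matches the State pattern

State


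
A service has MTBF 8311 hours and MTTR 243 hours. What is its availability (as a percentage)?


Availability = MTBF / (MTBF + MTTR)
Availability = 8311 / (8311 + 243)
Availability = 8311 / 8554
Availability = 97.1592%

97.1592%


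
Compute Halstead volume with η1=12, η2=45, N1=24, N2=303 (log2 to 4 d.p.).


Formula: V = N * log2(η), where N = N1 + N2 and η = η1 + η2
η = 12 + 45 = 57
N = 24 + 303 = 327
log2(57) ≈ 5.8329
V = 327 * 5.8329 = 1907.36

1907.36


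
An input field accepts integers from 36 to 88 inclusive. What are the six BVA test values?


Range: [36, 88]
Boundaries: just below min, min, min+1, max-1, max, just above max
Values: [35, 36, 37, 87, 88, 89]

[35, 36, 37, 87, 88, 89]


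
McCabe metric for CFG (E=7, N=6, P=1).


Formula: V(G) = E - N + 2P
V(G) = 7 - 6 + 2*1
V(G) = 1 + 2
V(G) = 3

3


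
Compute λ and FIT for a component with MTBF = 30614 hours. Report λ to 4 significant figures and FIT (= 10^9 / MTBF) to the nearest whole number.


Formula: λ = 1 / MTBF; FIT = λ × 1e9 = 1e9 / MTBF
λ = 1 / 30614 ≈ 3.266e-05 failures/hour
FIT = 1e9 / 30614 ≈ 32665 failures per 1e9 hours (nearest whole number)

λ = 3.266e-05 /h, FIT = 32665


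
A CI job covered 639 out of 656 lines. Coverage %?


Coverage = covered / total * 100
Coverage = 639 / 656 * 100
Coverage = 97.41%

97.41%


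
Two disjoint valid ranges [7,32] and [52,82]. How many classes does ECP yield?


Valid ranges: [7,32] and [52,82]
Class 1: x < 7 — invalid
Class 2: 7 ≤ x ≤ 32 — valid
Class 3: 32 < x < 52 — invalid (gap between ranges)
Class 4: 52 ≤ x ≤ 82 — valid
Class 5: x > 82 — invalid
Total equivalence classes: 5

5 equivalence classes


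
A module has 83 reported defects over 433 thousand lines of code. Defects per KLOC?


Defect density = defects / KLOC
Defect density = 83 / 433
Defect density = 0.192 defects/KLOC

0.192 defects/KLOC


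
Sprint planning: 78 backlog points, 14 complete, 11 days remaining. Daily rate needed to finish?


Formula: Required rate = Remaining points / Days left
Remaining = 78 - 14 = 64 points
Required rate = 64 / 11 = 5.82 points/day

5.82 points/day


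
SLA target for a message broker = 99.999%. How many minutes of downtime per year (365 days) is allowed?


Formula: allowed downtime = period * (100 - SLA) / 100
Period (year (365 days)) = 525600 minutes
Unavailability fraction = (100 - 99.999) / 100
Allowed downtime = 525600 * (100 - 99.999) / 100
Allowed downtime = 5.256 minutes

5.256 minutes


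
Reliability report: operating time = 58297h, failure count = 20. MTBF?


Formula: MTBF = Total operating time / Number of failures
MTBF = 58297 / 20
MTBF = 2914.85 hours

2914.85 hours


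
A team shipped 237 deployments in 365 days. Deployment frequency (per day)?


Formula: deployments per day = releases / days
= 237 / 365
= 0.649 deploys/day
(equivalently, 4.55 deploys/week)

0.649 deploys/day


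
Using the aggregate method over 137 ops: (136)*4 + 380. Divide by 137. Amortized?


Formula: Amortized cost = Total cost / Operations
Total cost = (136 * 4) + (1 * 380)
Total cost = 544 + 380 = 924
Amortized = 924 / 137 = 6.7445

6.7445


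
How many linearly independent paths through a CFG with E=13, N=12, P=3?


Formula: V(G) = E - N + 2P
V(G) = 13 - 12 + 2*3
V(G) = 1 + 6
V(G) = 7

7


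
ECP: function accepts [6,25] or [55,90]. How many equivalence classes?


Valid ranges: [6,25] and [55,90]
Class 1: x < 6 — invalid
Class 2: 6 ≤ x ≤ 25 — valid
Class 3: 25 < x < 55 — invalid (gap between ranges)
Class 4: 55 ≤ x ≤ 90 — valid
Class 5: x > 90 — invalid
Total equivalence classes: 5

5 equivalence classes


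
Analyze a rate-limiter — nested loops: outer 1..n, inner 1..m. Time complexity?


Reasoning: product of independent bounds
Complexity: O(n*m)

O(n*m)


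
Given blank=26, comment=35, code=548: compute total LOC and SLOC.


Total LOC = blank + comment + code
Total LOC = 26 + 35 + 548 = 609
SLOC (source only) = code = 548

Total LOC: 609, SLOC: 548


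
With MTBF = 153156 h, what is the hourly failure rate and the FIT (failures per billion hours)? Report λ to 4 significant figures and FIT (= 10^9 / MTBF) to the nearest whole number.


Formula: λ = 1 / MTBF; FIT = λ × 1e9 = 1e9 / MTBF
λ = 1 / 153156 ≈ 6.529e-06 failures/hour
FIT = 1e9 / 153156 ≈ 6529 failures per 1e9 hours (nearest whole number)

λ = 6.529e-06 /h, FIT = 6529


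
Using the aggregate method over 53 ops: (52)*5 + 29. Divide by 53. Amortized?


Formula: Amortized cost = Total cost / Operations
Total cost = (52 * 5) + (1 * 29)
Total cost = 260 + 29 = 289
Amortized = 289 / 53 = 5.4528

5.4528


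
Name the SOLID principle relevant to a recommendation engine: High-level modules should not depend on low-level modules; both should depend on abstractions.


This describes the Dependency Inversion Principle (DIP)

Dependency Inversion Principle (DIP)


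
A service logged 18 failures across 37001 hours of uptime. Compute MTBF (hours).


Formula: MTBF = Total operating time / Number of failures
MTBF = 37001 / 18
MTBF = 2055.61 hours

2055.61 hours


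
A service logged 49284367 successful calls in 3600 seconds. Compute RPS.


Formula: throughput = requests / seconds
throughput = 49284367 / 3600
throughput = 13690.1 requests/second

13690.1 requests/second


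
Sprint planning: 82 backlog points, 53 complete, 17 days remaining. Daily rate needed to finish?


Formula: Required rate = Remaining points / Days left
Remaining = 82 - 53 = 29 points
Required rate = 29 / 17 = 1.71 points/day

1.71 points/day


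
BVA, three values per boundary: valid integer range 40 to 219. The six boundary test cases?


Range: [40, 219]
Boundaries: just below min, min, min+1, max-1, max, just above max
Values: [39, 40, 41, 218, 219, 220]

[39, 40, 41, 218, 219, 220]


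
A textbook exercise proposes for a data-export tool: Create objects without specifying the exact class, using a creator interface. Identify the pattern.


This matches the Factory Method pattern

Factory Method


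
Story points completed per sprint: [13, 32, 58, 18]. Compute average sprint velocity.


Formula: Avg velocity = Total points / Number of sprints
Points: [13, 32, 58, 18]
Sum = 13 + 32 + 58 + 18 = 121
Avg velocity = 121 / 4 = 30.25 points/sprint

30.25 points/sprint


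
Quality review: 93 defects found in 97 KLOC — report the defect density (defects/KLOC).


Defect density = defects / KLOC
Defect density = 93 / 97
Defect density = 0.959 defects/KLOC

0.959 defects/KLOC


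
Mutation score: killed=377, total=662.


Mutation score = killed / total * 100
Mutation score = 377 / 662 * 100
Mutation score = 56.95%

56.95%


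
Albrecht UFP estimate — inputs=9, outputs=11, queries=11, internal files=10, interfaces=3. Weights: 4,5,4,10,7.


UFP = EI*4 + EO*5 + EQ*4 + ILF*10 + EIF*7
UFP = 9*4 + 11*5 + 11*4 + 10*10 + 3*7
UFP = 36 + 55 + 44 + 100 + 21
UFP = 256

256


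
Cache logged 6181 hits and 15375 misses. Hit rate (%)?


Formula: hit rate = hits / (hits + misses) * 100
hit rate = 6181 / (6181 + 15375) * 100
hit rate = 6181 / 21556 * 100
hit rate = 28.67%

28.67%


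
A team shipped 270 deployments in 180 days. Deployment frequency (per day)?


Formula: deployments per day = releases / days
= 270 / 180
= 1.5 deploys/day
(equivalently, 10.5 deploys/week)

1.5 deploys/day


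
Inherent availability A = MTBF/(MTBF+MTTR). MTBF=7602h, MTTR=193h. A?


Availability = MTBF / (MTBF + MTTR)
Availability = 7602 / (7602 + 193)
Availability = 7602 / 7795
Availability = 97.5241%

97.5241%


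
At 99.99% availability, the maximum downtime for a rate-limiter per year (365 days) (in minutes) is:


Formula: allowed downtime = period * (100 - SLA) / 100
Period (year (365 days)) = 525600 minutes
Unavailability fraction = (100 - 99.99) / 100
Allowed downtime = 525600 * (100 - 99.99) / 100
Allowed downtime = 52.56 minutes

52.56 minutes
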